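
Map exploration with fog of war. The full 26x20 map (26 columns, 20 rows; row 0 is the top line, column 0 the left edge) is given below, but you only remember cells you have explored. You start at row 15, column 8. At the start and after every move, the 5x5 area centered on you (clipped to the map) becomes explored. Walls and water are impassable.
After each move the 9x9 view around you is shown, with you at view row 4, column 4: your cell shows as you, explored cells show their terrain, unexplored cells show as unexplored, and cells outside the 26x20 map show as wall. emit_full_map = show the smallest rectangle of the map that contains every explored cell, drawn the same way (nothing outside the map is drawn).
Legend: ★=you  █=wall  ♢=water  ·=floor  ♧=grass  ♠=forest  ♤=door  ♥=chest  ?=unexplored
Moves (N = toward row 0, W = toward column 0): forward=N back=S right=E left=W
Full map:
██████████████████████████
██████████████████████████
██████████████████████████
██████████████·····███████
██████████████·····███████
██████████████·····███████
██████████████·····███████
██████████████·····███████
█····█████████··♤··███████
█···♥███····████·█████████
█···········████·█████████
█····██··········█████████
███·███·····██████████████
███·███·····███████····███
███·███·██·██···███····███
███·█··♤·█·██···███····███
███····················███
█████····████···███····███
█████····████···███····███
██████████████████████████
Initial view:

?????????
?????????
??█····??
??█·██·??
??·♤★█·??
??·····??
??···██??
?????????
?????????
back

?????????
??█····??
??█·██·??
??·♤·█·??
??··★··??
??···██??
??···██??
?????????
█████████

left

?????????
???█····?
??██·██·?
??··♤·█·?
??··★···?
??····██?
??····██?
?????????
█████████

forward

?????????
?????????
??██····?
??██·██·?
??··★·█·?
??······?
??····██?
??····██?
?????????

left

?????????
?????????
??███····
??███·██·
??█·★♤·█·
??·······
??█····██
???····██
?????????

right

?????????
?????????
?███····?
?███·██·?
?█··★·█·?
?·······?
?█····██?
??····██?
?????????

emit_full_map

███····
███·██·
█··★·█·
·······
█····██
?····██

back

?????????
?███····?
?███·██·?
?█··♤·█·?
?···★···?
?█····██?
??····██?
?????????
█████████

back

?███····?
?███·██·?
?█··♤·█·?
?·······?
?█··★·██?
??····██?
??█████??
█████████
█████████

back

?███·██·?
?█··♤·█·?
?·······?
?█····██?
??··★·██?
??█████??
█████████
█████████
█████████

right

███·██·??
█··♤·█·??
·······??
█····██??
?···★██??
?██████??
█████████
█████████
█████████

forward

███····??
███·██·??
█··♤·█·??
·······??
█···★██??
?····██??
?██████??
█████████
█████████

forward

?????????
███····??
███·██·??
█··♤·█·??
····★··??
█····██??
?····██??
?██████??
█████████

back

███····??
███·██·??
█··♤·█·??
·······??
█···★██??
?····██??
?██████??
█████████
█████████

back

███·██·??
█··♤·█·??
·······??
█····██??
?···★██??
?██████??
█████████
█████████
█████████

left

?███·██·?
?█··♤·█·?
?·······?
?█····██?
??··★·██?
??██████?
█████████
█████████
█████████

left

??███·██·
??█··♤·█·
??·······
??█····██
??█·★··██
??███████
█████████
█████████
█████████

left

???███·██
???█··♤·█
??·······
??██····█
??██★···█
??███████
█████████
█████████
█████████

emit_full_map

?███····
?███·██·
?█··♤·█·
········
██····██
██★···██
████████

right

??███·██·
??█··♤·█·
?········
?██····██
?██·★··██
?████████
█████████
█████████
█████████

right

?███·██·?
?█··♤·█·?
········?
██····██?
██··★·██?
████████?
█████████
█████████
█████████

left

??███·██·
??█··♤·█·
?········
?██····██
?██·★··██
?████████
█████████
█████████
█████████

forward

??███····
??███·██·
??█··♤·█·
?········
?██·★··██
?██····██
?████████
█████████
█████████

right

?███····?
?███·██·?
?█··♤·█·?
········?
██··★·██?
██····██?
████████?
█████████
█████████

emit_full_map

?███····
?███·██·
?█··♤·█·
········
██··★·██
██····██
████████

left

??███····
??███·██·
??█··♤·█·
?········
?██·★··██
?██····██
?████████
█████████
█████████

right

?███····?
?███·██·?
?█··♤·█·?
········?
██··★·██?
██····██?
████████?
█████████
█████████


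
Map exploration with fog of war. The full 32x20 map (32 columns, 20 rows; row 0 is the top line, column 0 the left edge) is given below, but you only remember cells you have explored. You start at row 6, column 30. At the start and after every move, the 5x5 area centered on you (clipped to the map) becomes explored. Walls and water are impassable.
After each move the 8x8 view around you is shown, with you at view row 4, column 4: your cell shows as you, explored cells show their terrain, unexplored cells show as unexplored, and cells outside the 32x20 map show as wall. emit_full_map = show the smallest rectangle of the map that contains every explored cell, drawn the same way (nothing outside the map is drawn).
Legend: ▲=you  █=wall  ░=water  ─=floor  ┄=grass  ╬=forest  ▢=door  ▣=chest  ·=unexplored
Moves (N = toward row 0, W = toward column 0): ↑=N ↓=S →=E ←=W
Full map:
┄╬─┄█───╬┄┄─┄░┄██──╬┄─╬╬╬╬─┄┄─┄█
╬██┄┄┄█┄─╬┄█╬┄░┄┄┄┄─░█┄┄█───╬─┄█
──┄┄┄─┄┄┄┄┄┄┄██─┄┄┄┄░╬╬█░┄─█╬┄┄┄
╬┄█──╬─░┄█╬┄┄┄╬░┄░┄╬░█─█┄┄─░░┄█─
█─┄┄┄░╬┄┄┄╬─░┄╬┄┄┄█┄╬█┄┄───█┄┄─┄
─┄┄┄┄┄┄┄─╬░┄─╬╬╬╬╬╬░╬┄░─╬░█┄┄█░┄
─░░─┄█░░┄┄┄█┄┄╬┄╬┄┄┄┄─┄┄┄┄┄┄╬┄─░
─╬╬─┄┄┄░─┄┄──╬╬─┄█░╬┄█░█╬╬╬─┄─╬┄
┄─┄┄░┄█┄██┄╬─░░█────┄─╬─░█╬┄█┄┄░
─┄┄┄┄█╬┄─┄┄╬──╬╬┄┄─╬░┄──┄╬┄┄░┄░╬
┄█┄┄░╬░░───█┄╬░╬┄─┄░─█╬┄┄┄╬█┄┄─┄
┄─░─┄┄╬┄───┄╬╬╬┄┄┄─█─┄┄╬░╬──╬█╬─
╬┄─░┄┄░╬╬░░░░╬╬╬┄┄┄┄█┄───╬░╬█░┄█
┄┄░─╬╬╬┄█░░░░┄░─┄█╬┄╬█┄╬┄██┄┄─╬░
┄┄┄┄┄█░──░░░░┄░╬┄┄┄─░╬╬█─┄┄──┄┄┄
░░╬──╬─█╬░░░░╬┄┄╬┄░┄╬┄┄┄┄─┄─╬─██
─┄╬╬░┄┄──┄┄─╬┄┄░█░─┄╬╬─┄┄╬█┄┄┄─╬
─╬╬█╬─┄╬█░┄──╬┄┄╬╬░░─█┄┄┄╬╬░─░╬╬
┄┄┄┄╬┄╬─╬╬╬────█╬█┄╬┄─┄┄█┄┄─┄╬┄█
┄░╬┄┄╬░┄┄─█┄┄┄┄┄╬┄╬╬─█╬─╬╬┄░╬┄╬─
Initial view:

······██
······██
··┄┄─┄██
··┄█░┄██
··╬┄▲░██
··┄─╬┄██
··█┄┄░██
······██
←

·······█
·······█
··█┄┄─┄█
··┄┄█░┄█
··┄╬▲─░█
··─┄─╬┄█
··┄█┄┄░█
·······█

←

········
········
··─█┄┄─┄
··█┄┄█░┄
··┄┄▲┄─░
··╬─┄─╬┄
··╬┄█┄┄░
········

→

·······█
·······█
·─█┄┄─┄█
·█┄┄█░┄█
·┄┄╬▲─░█
·╬─┄─╬┄█
·╬┄█┄┄░█
·······█

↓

·······█
·─█┄┄─┄█
·█┄┄█░┄█
·┄┄╬┄─░█
·╬─┄▲╬┄█
·╬┄█┄┄░█
··┄░┄░╬█
·······█

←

········
··─█┄┄─┄
··█┄┄█░┄
··┄┄╬┄─░
··╬─▲─╬┄
··╬┄█┄┄░
··┄┄░┄░╬
········

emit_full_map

─█┄┄─┄
█┄┄█░┄
┄┄╬┄─░
╬─▲─╬┄
╬┄█┄┄░
┄┄░┄░╬

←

········
···─█┄┄─
··░█┄┄█░
··┄┄┄╬┄─
··╬╬▲┄─╬
··█╬┄█┄┄
··╬┄┄░┄░
········

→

········
··─█┄┄─┄
·░█┄┄█░┄
·┄┄┄╬┄─░
·╬╬─▲─╬┄
·█╬┄█┄┄░
·╬┄┄░┄░╬
········

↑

········
········
··─█┄┄─┄
·░█┄┄█░┄
·┄┄┄▲┄─░
·╬╬─┄─╬┄
·█╬┄█┄┄░
·╬┄┄░┄░╬

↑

········
········
··─░░┄█·
··─█┄┄─┄
·░█┄▲█░┄
·┄┄┄╬┄─░
·╬╬─┄─╬┄
·█╬┄█┄┄░

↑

········
········
··─█╬┄┄·
··─░░┄█·
··─█▲┄─┄
·░█┄┄█░┄
·┄┄┄╬┄─░
·╬╬─┄─╬┄

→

·······█
·······█
·─█╬┄┄┄█
·─░░┄█─█
·─█┄▲─┄█
░█┄┄█░┄█
┄┄┄╬┄─░█
╬╬─┄─╬┄█

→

······██
······██
─█╬┄┄┄██
─░░┄█─██
─█┄┄▲┄██
█┄┄█░┄██
┄┄╬┄─░██
╬─┄─╬┄██

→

·····███
·····███
█╬┄┄┄███
░░┄█─███
█┄┄─▲███
┄┄█░┄███
┄╬┄─░███
─┄─╬┄███

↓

·····███
█╬┄┄┄███
░░┄█─███
█┄┄─┄███
┄┄█░▲███
┄╬┄─░███
─┄─╬┄███
┄█┄┄░███

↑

·····███
·····███
█╬┄┄┄███
░░┄█─███
█┄┄─▲███
┄┄█░┄███
┄╬┄─░███
─┄─╬┄███

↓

·····███
█╬┄┄┄███
░░┄█─███
█┄┄─┄███
┄┄█░▲███
┄╬┄─░███
─┄─╬┄███
┄█┄┄░███

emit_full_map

·─█╬┄┄┄
·─░░┄█─
·─█┄┄─┄
░█┄┄█░▲
┄┄┄╬┄─░
╬╬─┄─╬┄
█╬┄█┄┄░
╬┄┄░┄░╬


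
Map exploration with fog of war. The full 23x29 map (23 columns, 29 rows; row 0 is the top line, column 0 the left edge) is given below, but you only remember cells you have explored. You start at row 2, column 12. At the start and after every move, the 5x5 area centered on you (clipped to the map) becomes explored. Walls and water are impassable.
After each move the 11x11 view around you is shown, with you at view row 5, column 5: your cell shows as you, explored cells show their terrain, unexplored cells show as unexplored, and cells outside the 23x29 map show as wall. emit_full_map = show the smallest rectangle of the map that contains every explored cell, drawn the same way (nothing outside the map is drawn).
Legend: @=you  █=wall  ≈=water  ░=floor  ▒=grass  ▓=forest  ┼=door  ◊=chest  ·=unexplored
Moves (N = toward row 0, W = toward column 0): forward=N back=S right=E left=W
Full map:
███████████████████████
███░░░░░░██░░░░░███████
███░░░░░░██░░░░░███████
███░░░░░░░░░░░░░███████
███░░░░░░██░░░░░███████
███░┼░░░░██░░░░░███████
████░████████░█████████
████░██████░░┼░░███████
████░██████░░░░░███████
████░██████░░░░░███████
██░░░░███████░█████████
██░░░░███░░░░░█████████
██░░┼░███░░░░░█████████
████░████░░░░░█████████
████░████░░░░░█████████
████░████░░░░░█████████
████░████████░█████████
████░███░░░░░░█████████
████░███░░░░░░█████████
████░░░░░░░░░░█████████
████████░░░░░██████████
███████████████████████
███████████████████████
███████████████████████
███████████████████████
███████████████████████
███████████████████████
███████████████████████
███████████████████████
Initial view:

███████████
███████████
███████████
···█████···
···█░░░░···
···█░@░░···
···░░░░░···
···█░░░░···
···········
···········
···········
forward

███████████
███████████
███████████
███████████
···█████···
···█░@░░···
···█░░░░···
···░░░░░···
···█░░░░···
···········
···········

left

███████████
███████████
███████████
███████████
···██████··
···██@░░░··
···██░░░░··
···░░░░░░··
····█░░░░··
···········
···········

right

███████████
███████████
███████████
███████████
··██████···
··██░@░░···
··██░░░░···
··░░░░░░···
···█░░░░···
···········
···········

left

███████████
███████████
███████████
███████████
···██████··
···██@░░░··
···██░░░░··
···░░░░░░··
····█░░░░··
···········
···········

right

███████████
███████████
███████████
███████████
··██████···
··██░@░░···
··██░░░░···
··░░░░░░···
···█░░░░···
···········
···········


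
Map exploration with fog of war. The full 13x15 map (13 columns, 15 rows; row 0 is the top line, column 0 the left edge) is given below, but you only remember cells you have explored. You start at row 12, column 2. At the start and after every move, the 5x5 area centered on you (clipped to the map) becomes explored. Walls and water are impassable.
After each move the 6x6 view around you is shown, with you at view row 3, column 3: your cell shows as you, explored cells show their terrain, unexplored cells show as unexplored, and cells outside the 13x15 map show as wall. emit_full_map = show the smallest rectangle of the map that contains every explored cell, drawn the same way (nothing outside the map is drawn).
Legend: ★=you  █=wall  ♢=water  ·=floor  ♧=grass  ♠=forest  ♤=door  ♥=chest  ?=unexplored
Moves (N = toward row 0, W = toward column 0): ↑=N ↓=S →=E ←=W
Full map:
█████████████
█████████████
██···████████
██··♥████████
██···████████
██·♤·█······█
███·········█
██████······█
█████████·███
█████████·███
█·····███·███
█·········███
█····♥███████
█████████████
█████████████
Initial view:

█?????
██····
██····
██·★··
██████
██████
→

??????
█·····
█·····
█··★·♥
██████
██████

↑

??????
?█████
█·····
█··★··
█····♥
██████

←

█?????
██████
██····
██·★··
██····
██████

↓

██████
██····
██····
██·★··
██████
██████

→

██████
█·····
█·····
█··★·♥
██████
██████

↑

??????
██████
█·····
█··★··
█····♥
██████

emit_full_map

██████
█·····
█··★··
█····♥
██████
██████

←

█?????
██████
██····
██·★··
██····
██████

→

??????
██████
█·····
█··★··
█····♥
██████

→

??????
██████
·····█
···★··
····♥█
██████

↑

??????
?█████
██████
···★·█
······
····♥█

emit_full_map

??█████
███████
█···★·█
█······
█····♥█
███████
██████?


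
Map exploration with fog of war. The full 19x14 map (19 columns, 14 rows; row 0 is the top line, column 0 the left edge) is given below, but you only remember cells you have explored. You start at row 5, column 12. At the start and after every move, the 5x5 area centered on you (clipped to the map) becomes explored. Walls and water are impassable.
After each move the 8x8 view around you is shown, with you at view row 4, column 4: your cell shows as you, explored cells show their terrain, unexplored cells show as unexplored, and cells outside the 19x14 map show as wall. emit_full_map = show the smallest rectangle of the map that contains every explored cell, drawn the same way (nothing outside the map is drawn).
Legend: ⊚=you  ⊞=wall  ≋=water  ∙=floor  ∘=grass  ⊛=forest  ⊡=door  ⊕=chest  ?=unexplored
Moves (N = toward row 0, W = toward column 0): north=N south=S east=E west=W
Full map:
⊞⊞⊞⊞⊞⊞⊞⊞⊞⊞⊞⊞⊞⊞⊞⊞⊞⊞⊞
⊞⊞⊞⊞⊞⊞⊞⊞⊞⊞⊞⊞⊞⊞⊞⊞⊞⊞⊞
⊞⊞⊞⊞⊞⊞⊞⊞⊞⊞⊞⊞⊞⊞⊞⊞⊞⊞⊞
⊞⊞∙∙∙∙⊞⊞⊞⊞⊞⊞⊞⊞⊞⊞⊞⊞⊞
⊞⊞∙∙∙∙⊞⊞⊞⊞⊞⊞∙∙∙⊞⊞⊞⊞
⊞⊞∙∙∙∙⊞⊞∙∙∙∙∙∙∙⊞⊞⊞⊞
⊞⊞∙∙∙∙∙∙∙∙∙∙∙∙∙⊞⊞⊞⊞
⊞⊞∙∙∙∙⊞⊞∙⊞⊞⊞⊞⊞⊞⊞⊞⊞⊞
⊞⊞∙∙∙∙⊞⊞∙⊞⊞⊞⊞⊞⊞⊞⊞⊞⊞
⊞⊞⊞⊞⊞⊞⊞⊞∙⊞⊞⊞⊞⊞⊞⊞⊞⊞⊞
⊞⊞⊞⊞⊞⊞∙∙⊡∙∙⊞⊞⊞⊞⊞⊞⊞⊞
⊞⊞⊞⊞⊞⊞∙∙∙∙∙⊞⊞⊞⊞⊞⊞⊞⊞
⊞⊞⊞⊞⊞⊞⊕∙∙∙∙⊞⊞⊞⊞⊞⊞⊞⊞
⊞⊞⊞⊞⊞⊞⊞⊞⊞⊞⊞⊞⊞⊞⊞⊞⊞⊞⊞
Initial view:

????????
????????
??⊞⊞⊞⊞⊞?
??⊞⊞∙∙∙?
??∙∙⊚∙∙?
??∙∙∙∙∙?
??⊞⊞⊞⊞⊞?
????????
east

????????
????????
?⊞⊞⊞⊞⊞⊞?
?⊞⊞∙∙∙⊞?
?∙∙∙⊚∙⊞?
?∙∙∙∙∙⊞?
?⊞⊞⊞⊞⊞⊞?
????????

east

????????
????????
⊞⊞⊞⊞⊞⊞⊞?
⊞⊞∙∙∙⊞⊞?
∙∙∙∙⊚⊞⊞?
∙∙∙∙∙⊞⊞?
⊞⊞⊞⊞⊞⊞⊞?
????????

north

????????
????????
??⊞⊞⊞⊞⊞?
⊞⊞⊞⊞⊞⊞⊞?
⊞⊞∙∙⊚⊞⊞?
∙∙∙∙∙⊞⊞?
∙∙∙∙∙⊞⊞?
⊞⊞⊞⊞⊞⊞⊞?

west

????????
????????
??⊞⊞⊞⊞⊞⊞
?⊞⊞⊞⊞⊞⊞⊞
?⊞⊞∙⊚∙⊞⊞
?∙∙∙∙∙⊞⊞
?∙∙∙∙∙⊞⊞
?⊞⊞⊞⊞⊞⊞⊞

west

????????
????????
??⊞⊞⊞⊞⊞⊞
??⊞⊞⊞⊞⊞⊞
??⊞⊞⊚∙∙⊞
??∙∙∙∙∙⊞
??∙∙∙∙∙⊞
??⊞⊞⊞⊞⊞⊞

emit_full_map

⊞⊞⊞⊞⊞⊞⊞
⊞⊞⊞⊞⊞⊞⊞
⊞⊞⊚∙∙⊞⊞
∙∙∙∙∙⊞⊞
∙∙∙∙∙⊞⊞
⊞⊞⊞⊞⊞⊞⊞

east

????????
????????
?⊞⊞⊞⊞⊞⊞⊞
?⊞⊞⊞⊞⊞⊞⊞
?⊞⊞∙⊚∙⊞⊞
?∙∙∙∙∙⊞⊞
?∙∙∙∙∙⊞⊞
?⊞⊞⊞⊞⊞⊞⊞

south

????????
?⊞⊞⊞⊞⊞⊞⊞
?⊞⊞⊞⊞⊞⊞⊞
?⊞⊞∙∙∙⊞⊞
?∙∙∙⊚∙⊞⊞
?∙∙∙∙∙⊞⊞
?⊞⊞⊞⊞⊞⊞⊞
????????

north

????????
????????
?⊞⊞⊞⊞⊞⊞⊞
?⊞⊞⊞⊞⊞⊞⊞
?⊞⊞∙⊚∙⊞⊞
?∙∙∙∙∙⊞⊞
?∙∙∙∙∙⊞⊞
?⊞⊞⊞⊞⊞⊞⊞

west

????????
????????
??⊞⊞⊞⊞⊞⊞
??⊞⊞⊞⊞⊞⊞
??⊞⊞⊚∙∙⊞
??∙∙∙∙∙⊞
??∙∙∙∙∙⊞
??⊞⊞⊞⊞⊞⊞

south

????????
??⊞⊞⊞⊞⊞⊞
??⊞⊞⊞⊞⊞⊞
??⊞⊞∙∙∙⊞
??∙∙⊚∙∙⊞
??∙∙∙∙∙⊞
??⊞⊞⊞⊞⊞⊞
????????

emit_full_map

⊞⊞⊞⊞⊞⊞⊞
⊞⊞⊞⊞⊞⊞⊞
⊞⊞∙∙∙⊞⊞
∙∙⊚∙∙⊞⊞
∙∙∙∙∙⊞⊞
⊞⊞⊞⊞⊞⊞⊞


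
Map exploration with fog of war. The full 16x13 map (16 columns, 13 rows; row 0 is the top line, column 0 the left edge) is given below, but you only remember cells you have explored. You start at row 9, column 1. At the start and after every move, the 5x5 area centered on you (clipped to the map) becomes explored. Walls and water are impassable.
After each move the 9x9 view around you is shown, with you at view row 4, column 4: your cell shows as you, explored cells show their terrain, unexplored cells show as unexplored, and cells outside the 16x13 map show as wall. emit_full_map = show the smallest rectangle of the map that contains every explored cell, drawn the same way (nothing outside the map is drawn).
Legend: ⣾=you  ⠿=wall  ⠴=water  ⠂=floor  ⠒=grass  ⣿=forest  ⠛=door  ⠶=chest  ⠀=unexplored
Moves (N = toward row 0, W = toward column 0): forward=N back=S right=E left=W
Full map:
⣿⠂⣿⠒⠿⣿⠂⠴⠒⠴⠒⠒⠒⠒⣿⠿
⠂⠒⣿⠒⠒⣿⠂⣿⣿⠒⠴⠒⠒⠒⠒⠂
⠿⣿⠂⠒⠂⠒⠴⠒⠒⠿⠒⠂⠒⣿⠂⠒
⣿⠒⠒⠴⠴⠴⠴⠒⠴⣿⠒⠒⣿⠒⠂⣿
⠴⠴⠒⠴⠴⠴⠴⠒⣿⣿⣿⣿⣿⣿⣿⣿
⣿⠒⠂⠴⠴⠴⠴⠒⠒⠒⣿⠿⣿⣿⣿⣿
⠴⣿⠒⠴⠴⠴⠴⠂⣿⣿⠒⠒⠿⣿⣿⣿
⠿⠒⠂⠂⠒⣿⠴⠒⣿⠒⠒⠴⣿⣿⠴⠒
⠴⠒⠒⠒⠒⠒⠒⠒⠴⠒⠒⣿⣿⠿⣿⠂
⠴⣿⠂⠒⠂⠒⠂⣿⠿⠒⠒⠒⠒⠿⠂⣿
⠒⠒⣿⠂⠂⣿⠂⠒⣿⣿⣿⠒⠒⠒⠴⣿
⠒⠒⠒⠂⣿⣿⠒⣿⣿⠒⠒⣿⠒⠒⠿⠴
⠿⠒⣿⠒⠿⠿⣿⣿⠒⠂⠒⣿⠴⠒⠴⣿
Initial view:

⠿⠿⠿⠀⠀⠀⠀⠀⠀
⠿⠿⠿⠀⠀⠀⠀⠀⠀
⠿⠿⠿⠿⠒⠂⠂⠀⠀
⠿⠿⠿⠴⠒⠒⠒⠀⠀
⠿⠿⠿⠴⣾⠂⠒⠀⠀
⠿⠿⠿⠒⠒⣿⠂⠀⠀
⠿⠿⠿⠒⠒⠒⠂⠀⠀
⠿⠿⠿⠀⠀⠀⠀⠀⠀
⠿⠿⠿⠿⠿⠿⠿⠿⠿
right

⠿⠿⠀⠀⠀⠀⠀⠀⠀
⠿⠿⠀⠀⠀⠀⠀⠀⠀
⠿⠿⠿⠒⠂⠂⠒⠀⠀
⠿⠿⠴⠒⠒⠒⠒⠀⠀
⠿⠿⠴⣿⣾⠒⠂⠀⠀
⠿⠿⠒⠒⣿⠂⠂⠀⠀
⠿⠿⠒⠒⠒⠂⣿⠀⠀
⠿⠿⠀⠀⠀⠀⠀⠀⠀
⠿⠿⠿⠿⠿⠿⠿⠿⠿

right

⠿⠀⠀⠀⠀⠀⠀⠀⠀
⠿⠀⠀⠀⠀⠀⠀⠀⠀
⠿⠿⠒⠂⠂⠒⣿⠀⠀
⠿⠴⠒⠒⠒⠒⠒⠀⠀
⠿⠴⣿⠂⣾⠂⠒⠀⠀
⠿⠒⠒⣿⠂⠂⣿⠀⠀
⠿⠒⠒⠒⠂⣿⣿⠀⠀
⠿⠀⠀⠀⠀⠀⠀⠀⠀
⠿⠿⠿⠿⠿⠿⠿⠿⠿

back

⠿⠀⠀⠀⠀⠀⠀⠀⠀
⠿⠿⠒⠂⠂⠒⣿⠀⠀
⠿⠴⠒⠒⠒⠒⠒⠀⠀
⠿⠴⣿⠂⠒⠂⠒⠀⠀
⠿⠒⠒⣿⣾⠂⣿⠀⠀
⠿⠒⠒⠒⠂⣿⣿⠀⠀
⠿⠀⠒⣿⠒⠿⠿⠀⠀
⠿⠿⠿⠿⠿⠿⠿⠿⠿
⠿⠿⠿⠿⠿⠿⠿⠿⠿

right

⠀⠀⠀⠀⠀⠀⠀⠀⠀
⠿⠒⠂⠂⠒⣿⠀⠀⠀
⠴⠒⠒⠒⠒⠒⠒⠀⠀
⠴⣿⠂⠒⠂⠒⠂⠀⠀
⠒⠒⣿⠂⣾⣿⠂⠀⠀
⠒⠒⠒⠂⣿⣿⠒⠀⠀
⠀⠒⣿⠒⠿⠿⣿⠀⠀
⠿⠿⠿⠿⠿⠿⠿⠿⠿
⠿⠿⠿⠿⠿⠿⠿⠿⠿

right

⠀⠀⠀⠀⠀⠀⠀⠀⠀
⠒⠂⠂⠒⣿⠀⠀⠀⠀
⠒⠒⠒⠒⠒⠒⠒⠀⠀
⣿⠂⠒⠂⠒⠂⣿⠀⠀
⠒⣿⠂⠂⣾⠂⠒⠀⠀
⠒⠒⠂⣿⣿⠒⣿⠀⠀
⠒⣿⠒⠿⠿⣿⣿⠀⠀
⠿⠿⠿⠿⠿⠿⠿⠿⠿
⠿⠿⠿⠿⠿⠿⠿⠿⠿

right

⠀⠀⠀⠀⠀⠀⠀⠀⠀
⠂⠂⠒⣿⠀⠀⠀⠀⠀
⠒⠒⠒⠒⠒⠒⠴⠀⠀
⠂⠒⠂⠒⠂⣿⠿⠀⠀
⣿⠂⠂⣿⣾⠒⣿⠀⠀
⠒⠂⣿⣿⠒⣿⣿⠀⠀
⣿⠒⠿⠿⣿⣿⠒⠀⠀
⠿⠿⠿⠿⠿⠿⠿⠿⠿
⠿⠿⠿⠿⠿⠿⠿⠿⠿

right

⠀⠀⠀⠀⠀⠀⠀⠀⠀
⠂⠒⣿⠀⠀⠀⠀⠀⠀
⠒⠒⠒⠒⠒⠴⠒⠀⠀
⠒⠂⠒⠂⣿⠿⠒⠀⠀
⠂⠂⣿⠂⣾⣿⣿⠀⠀
⠂⣿⣿⠒⣿⣿⠒⠀⠀
⠒⠿⠿⣿⣿⠒⠂⠀⠀
⠿⠿⠿⠿⠿⠿⠿⠿⠿
⠿⠿⠿⠿⠿⠿⠿⠿⠿

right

⠀⠀⠀⠀⠀⠀⠀⠀⠀
⠒⣿⠀⠀⠀⠀⠀⠀⠀
⠒⠒⠒⠒⠴⠒⠒⠀⠀
⠂⠒⠂⣿⠿⠒⠒⠀⠀
⠂⣿⠂⠒⣾⣿⣿⠀⠀
⣿⣿⠒⣿⣿⠒⠒⠀⠀
⠿⠿⣿⣿⠒⠂⠒⠀⠀
⠿⠿⠿⠿⠿⠿⠿⠿⠿
⠿⠿⠿⠿⠿⠿⠿⠿⠿

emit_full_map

⠿⠒⠂⠂⠒⣿⠀⠀⠀⠀⠀
⠴⠒⠒⠒⠒⠒⠒⠒⠴⠒⠒
⠴⣿⠂⠒⠂⠒⠂⣿⠿⠒⠒
⠒⠒⣿⠂⠂⣿⠂⠒⣾⣿⣿
⠒⠒⠒⠂⣿⣿⠒⣿⣿⠒⠒
⠀⠒⣿⠒⠿⠿⣿⣿⠒⠂⠒

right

⠀⠀⠀⠀⠀⠀⠀⠀⠀
⣿⠀⠀⠀⠀⠀⠀⠀⠀
⠒⠒⠒⠴⠒⠒⣿⠀⠀
⠒⠂⣿⠿⠒⠒⠒⠀⠀
⣿⠂⠒⣿⣾⣿⠒⠀⠀
⣿⠒⣿⣿⠒⠒⣿⠀⠀
⠿⣿⣿⠒⠂⠒⣿⠀⠀
⠿⠿⠿⠿⠿⠿⠿⠿⠿
⠿⠿⠿⠿⠿⠿⠿⠿⠿

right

⠀⠀⠀⠀⠀⠀⠀⠀⠀
⠀⠀⠀⠀⠀⠀⠀⠀⠀
⠒⠒⠴⠒⠒⣿⣿⠀⠀
⠂⣿⠿⠒⠒⠒⠒⠀⠀
⠂⠒⣿⣿⣾⠒⠒⠀⠀
⠒⣿⣿⠒⠒⣿⠒⠀⠀
⣿⣿⠒⠂⠒⣿⠴⠀⠀
⠿⠿⠿⠿⠿⠿⠿⠿⠿
⠿⠿⠿⠿⠿⠿⠿⠿⠿

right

⠀⠀⠀⠀⠀⠀⠀⠀⠀
⠀⠀⠀⠀⠀⠀⠀⠀⠀
⠒⠴⠒⠒⣿⣿⠿⠀⠀
⣿⠿⠒⠒⠒⠒⠿⠀⠀
⠒⣿⣿⣿⣾⠒⠒⠀⠀
⣿⣿⠒⠒⣿⠒⠒⠀⠀
⣿⠒⠂⠒⣿⠴⠒⠀⠀
⠿⠿⠿⠿⠿⠿⠿⠿⠿
⠿⠿⠿⠿⠿⠿⠿⠿⠿

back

⠀⠀⠀⠀⠀⠀⠀⠀⠀
⠒⠴⠒⠒⣿⣿⠿⠀⠀
⣿⠿⠒⠒⠒⠒⠿⠀⠀
⠒⣿⣿⣿⠒⠒⠒⠀⠀
⣿⣿⠒⠒⣾⠒⠒⠀⠀
⣿⠒⠂⠒⣿⠴⠒⠀⠀
⠿⠿⠿⠿⠿⠿⠿⠿⠿
⠿⠿⠿⠿⠿⠿⠿⠿⠿
⠿⠿⠿⠿⠿⠿⠿⠿⠿

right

⠀⠀⠀⠀⠀⠀⠀⠀⠿
⠴⠒⠒⣿⣿⠿⠀⠀⠿
⠿⠒⠒⠒⠒⠿⠂⠀⠿
⣿⣿⣿⠒⠒⠒⠴⠀⠿
⣿⠒⠒⣿⣾⠒⠿⠀⠿
⠒⠂⠒⣿⠴⠒⠴⠀⠿
⠿⠿⠿⠿⠿⠿⠿⠿⠿
⠿⠿⠿⠿⠿⠿⠿⠿⠿
⠿⠿⠿⠿⠿⠿⠿⠿⠿

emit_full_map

⠿⠒⠂⠂⠒⣿⠀⠀⠀⠀⠀⠀⠀⠀⠀
⠴⠒⠒⠒⠒⠒⠒⠒⠴⠒⠒⣿⣿⠿⠀
⠴⣿⠂⠒⠂⠒⠂⣿⠿⠒⠒⠒⠒⠿⠂
⠒⠒⣿⠂⠂⣿⠂⠒⣿⣿⣿⠒⠒⠒⠴
⠒⠒⠒⠂⣿⣿⠒⣿⣿⠒⠒⣿⣾⠒⠿
⠀⠒⣿⠒⠿⠿⣿⣿⠒⠂⠒⣿⠴⠒⠴


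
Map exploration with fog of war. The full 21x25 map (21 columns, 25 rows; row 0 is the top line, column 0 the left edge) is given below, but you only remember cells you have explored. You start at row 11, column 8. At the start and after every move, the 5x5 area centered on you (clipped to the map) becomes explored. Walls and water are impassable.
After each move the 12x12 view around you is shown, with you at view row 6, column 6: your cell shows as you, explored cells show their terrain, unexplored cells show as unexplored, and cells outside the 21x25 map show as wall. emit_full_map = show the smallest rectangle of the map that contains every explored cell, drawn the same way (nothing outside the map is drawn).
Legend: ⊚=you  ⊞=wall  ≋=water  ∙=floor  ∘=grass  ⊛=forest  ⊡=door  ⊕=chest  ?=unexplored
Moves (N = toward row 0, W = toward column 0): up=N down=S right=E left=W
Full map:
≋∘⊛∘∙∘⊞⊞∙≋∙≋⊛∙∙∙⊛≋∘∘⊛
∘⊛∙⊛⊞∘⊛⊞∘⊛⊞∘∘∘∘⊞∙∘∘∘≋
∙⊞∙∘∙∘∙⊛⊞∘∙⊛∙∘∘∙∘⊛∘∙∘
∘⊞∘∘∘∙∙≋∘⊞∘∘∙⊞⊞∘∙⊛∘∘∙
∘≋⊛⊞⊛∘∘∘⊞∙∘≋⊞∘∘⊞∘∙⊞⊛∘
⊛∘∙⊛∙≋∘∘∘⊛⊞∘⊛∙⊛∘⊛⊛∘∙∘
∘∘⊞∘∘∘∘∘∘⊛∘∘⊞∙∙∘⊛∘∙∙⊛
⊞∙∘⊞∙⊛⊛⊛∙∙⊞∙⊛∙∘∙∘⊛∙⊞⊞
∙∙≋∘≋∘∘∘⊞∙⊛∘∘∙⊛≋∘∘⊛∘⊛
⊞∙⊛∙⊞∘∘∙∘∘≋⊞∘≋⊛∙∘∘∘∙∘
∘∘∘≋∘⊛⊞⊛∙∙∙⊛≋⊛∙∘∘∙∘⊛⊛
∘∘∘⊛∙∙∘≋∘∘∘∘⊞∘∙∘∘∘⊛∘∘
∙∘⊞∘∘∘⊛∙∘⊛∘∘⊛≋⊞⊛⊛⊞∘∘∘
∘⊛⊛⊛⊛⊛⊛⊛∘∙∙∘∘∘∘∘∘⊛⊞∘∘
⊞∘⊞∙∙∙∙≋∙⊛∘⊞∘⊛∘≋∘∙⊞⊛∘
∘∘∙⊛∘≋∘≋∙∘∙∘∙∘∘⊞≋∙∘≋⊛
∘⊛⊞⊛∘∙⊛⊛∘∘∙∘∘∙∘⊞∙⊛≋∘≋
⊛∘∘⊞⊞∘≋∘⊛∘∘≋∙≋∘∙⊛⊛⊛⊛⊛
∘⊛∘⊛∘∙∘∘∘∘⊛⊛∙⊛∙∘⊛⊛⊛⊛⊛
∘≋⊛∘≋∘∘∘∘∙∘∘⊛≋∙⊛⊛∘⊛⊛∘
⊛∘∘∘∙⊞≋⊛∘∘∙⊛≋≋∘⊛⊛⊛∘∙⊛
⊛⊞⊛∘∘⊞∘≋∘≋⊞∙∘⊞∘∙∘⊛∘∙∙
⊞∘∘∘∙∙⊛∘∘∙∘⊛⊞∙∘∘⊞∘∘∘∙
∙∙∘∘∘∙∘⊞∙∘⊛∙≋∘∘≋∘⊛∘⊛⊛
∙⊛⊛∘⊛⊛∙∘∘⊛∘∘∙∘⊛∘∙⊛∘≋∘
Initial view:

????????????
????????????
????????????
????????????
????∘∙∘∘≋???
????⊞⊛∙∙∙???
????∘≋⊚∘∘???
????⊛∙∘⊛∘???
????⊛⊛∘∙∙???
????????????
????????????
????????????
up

????????????
????????????
????????????
????????????
????∘∘⊞∙⊛???
????∘∙∘∘≋???
????⊞⊛⊚∙∙???
????∘≋∘∘∘???
????⊛∙∘⊛∘???
????⊛⊛∘∙∙???
????????????
????????????

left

????????????
????????????
????????????
????????????
????∘∘∘⊞∙⊛??
????∘∘∙∘∘≋??
????⊛⊞⊚∙∙∙??
????∙∘≋∘∘∘??
????∘⊛∙∘⊛∘??
?????⊛⊛∘∙∙??
????????????
????????????

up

????????????
????????????
????????????
????????????
????⊛⊛⊛∙∙???
????∘∘∘⊞∙⊛??
????∘∘⊚∘∘≋??
????⊛⊞⊛∙∙∙??
????∙∘≋∘∘∘??
????∘⊛∙∘⊛∘??
?????⊛⊛∘∙∙??
????????????

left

????????????
????????????
????????????
????????????
????∙⊛⊛⊛∙∙??
????≋∘∘∘⊞∙⊛?
????⊞∘⊚∙∘∘≋?
????∘⊛⊞⊛∙∙∙?
????∙∙∘≋∘∘∘?
?????∘⊛∙∘⊛∘?
??????⊛⊛∘∙∙?
????????????

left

⊞???????????
⊞???????????
⊞???????????
⊞???????????
⊞???⊞∙⊛⊛⊛∙∙?
⊞???∘≋∘∘∘⊞∙⊛
⊞???∙⊞⊚∘∙∘∘≋
⊞???≋∘⊛⊞⊛∙∙∙
⊞???⊛∙∙∘≋∘∘∘
⊞?????∘⊛∙∘⊛∘
⊞??????⊛⊛∘∙∙
⊞???????????

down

⊞???????????
⊞???????????
⊞???????????
⊞???⊞∙⊛⊛⊛∙∙?
⊞???∘≋∘∘∘⊞∙⊛
⊞???∙⊞∘∘∙∘∘≋
⊞???≋∘⊚⊞⊛∙∙∙
⊞???⊛∙∙∘≋∘∘∘
⊞???∘∘∘⊛∙∘⊛∘
⊞??????⊛⊛∘∙∙
⊞???????????
⊞???????????

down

⊞???????????
⊞???????????
⊞???⊞∙⊛⊛⊛∙∙?
⊞???∘≋∘∘∘⊞∙⊛
⊞???∙⊞∘∘∙∘∘≋
⊞???≋∘⊛⊞⊛∙∙∙
⊞???⊛∙⊚∘≋∘∘∘
⊞???∘∘∘⊛∙∘⊛∘
⊞???⊛⊛⊛⊛⊛∘∙∙
⊞???????????
⊞???????????
⊞???????????

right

????????????
????????????
???⊞∙⊛⊛⊛∙∙??
???∘≋∘∘∘⊞∙⊛?
???∙⊞∘∘∙∘∘≋?
???≋∘⊛⊞⊛∙∙∙?
???⊛∙∙⊚≋∘∘∘?
???∘∘∘⊛∙∘⊛∘?
???⊛⊛⊛⊛⊛∘∙∙?
????????????
????????????
????????????

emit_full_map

⊞∙⊛⊛⊛∙∙?
∘≋∘∘∘⊞∙⊛
∙⊞∘∘∙∘∘≋
≋∘⊛⊞⊛∙∙∙
⊛∙∙⊚≋∘∘∘
∘∘∘⊛∙∘⊛∘
⊛⊛⊛⊛⊛∘∙∙

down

????????????
???⊞∙⊛⊛⊛∙∙??
???∘≋∘∘∘⊞∙⊛?
???∙⊞∘∘∙∘∘≋?
???≋∘⊛⊞⊛∙∙∙?
???⊛∙∙∘≋∘∘∘?
???∘∘∘⊚∙∘⊛∘?
???⊛⊛⊛⊛⊛∘∙∙?
????∙∙∙≋∙???
????????????
????????????
????????????

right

????????????
??⊞∙⊛⊛⊛∙∙???
??∘≋∘∘∘⊞∙⊛??
??∙⊞∘∘∙∘∘≋??
??≋∘⊛⊞⊛∙∙∙??
??⊛∙∙∘≋∘∘∘??
??∘∘∘⊛⊚∘⊛∘??
??⊛⊛⊛⊛⊛∘∙∙??
???∙∙∙≋∙⊛???
????????????
????????????
????????????

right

????????????
?⊞∙⊛⊛⊛∙∙????
?∘≋∘∘∘⊞∙⊛???
?∙⊞∘∘∙∘∘≋???
?≋∘⊛⊞⊛∙∙∙???
?⊛∙∙∘≋∘∘∘???
?∘∘∘⊛∙⊚⊛∘???
?⊛⊛⊛⊛⊛∘∙∙???
??∙∙∙≋∙⊛∘???
????????????
????????????
????????????

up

????????????
????????????
?⊞∙⊛⊛⊛∙∙????
?∘≋∘∘∘⊞∙⊛???
?∙⊞∘∘∙∘∘≋???
?≋∘⊛⊞⊛∙∙∙???
?⊛∙∙∘≋⊚∘∘???
?∘∘∘⊛∙∘⊛∘???
?⊛⊛⊛⊛⊛∘∙∙???
??∙∙∙≋∙⊛∘???
????????????
????????????

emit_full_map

⊞∙⊛⊛⊛∙∙?
∘≋∘∘∘⊞∙⊛
∙⊞∘∘∙∘∘≋
≋∘⊛⊞⊛∙∙∙
⊛∙∙∘≋⊚∘∘
∘∘∘⊛∙∘⊛∘
⊛⊛⊛⊛⊛∘∙∙
?∙∙∙≋∙⊛∘

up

????????????
????????????
????????????
?⊞∙⊛⊛⊛∙∙????
?∘≋∘∘∘⊞∙⊛???
?∙⊞∘∘∙∘∘≋???
?≋∘⊛⊞⊛⊚∙∙???
?⊛∙∙∘≋∘∘∘???
?∘∘∘⊛∙∘⊛∘???
?⊛⊛⊛⊛⊛∘∙∙???
??∙∙∙≋∙⊛∘???
????????????

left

????????????
????????????
????????????
??⊞∙⊛⊛⊛∙∙???
??∘≋∘∘∘⊞∙⊛??
??∙⊞∘∘∙∘∘≋??
??≋∘⊛⊞⊚∙∙∙??
??⊛∙∙∘≋∘∘∘??
??∘∘∘⊛∙∘⊛∘??
??⊛⊛⊛⊛⊛∘∙∙??
???∙∙∙≋∙⊛∘??
????????????

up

????????????
????????????
????????????
????????????
??⊞∙⊛⊛⊛∙∙???
??∘≋∘∘∘⊞∙⊛??
??∙⊞∘∘⊚∘∘≋??
??≋∘⊛⊞⊛∙∙∙??
??⊛∙∙∘≋∘∘∘??
??∘∘∘⊛∙∘⊛∘??
??⊛⊛⊛⊛⊛∘∙∙??
???∙∙∙≋∙⊛∘??

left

????????????
????????????
????????????
????????????
???⊞∙⊛⊛⊛∙∙??
???∘≋∘∘∘⊞∙⊛?
???∙⊞∘⊚∙∘∘≋?
???≋∘⊛⊞⊛∙∙∙?
???⊛∙∙∘≋∘∘∘?
???∘∘∘⊛∙∘⊛∘?
???⊛⊛⊛⊛⊛∘∙∙?
????∙∙∙≋∙⊛∘?

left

⊞???????????
⊞???????????
⊞???????????
⊞???????????
⊞???⊞∙⊛⊛⊛∙∙?
⊞???∘≋∘∘∘⊞∙⊛
⊞???∙⊞⊚∘∙∘∘≋
⊞???≋∘⊛⊞⊛∙∙∙
⊞???⊛∙∙∘≋∘∘∘
⊞???∘∘∘⊛∙∘⊛∘
⊞???⊛⊛⊛⊛⊛∘∙∙
⊞????∙∙∙≋∙⊛∘

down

⊞???????????
⊞???????????
⊞???????????
⊞???⊞∙⊛⊛⊛∙∙?
⊞???∘≋∘∘∘⊞∙⊛
⊞???∙⊞∘∘∙∘∘≋
⊞???≋∘⊚⊞⊛∙∙∙
⊞???⊛∙∙∘≋∘∘∘
⊞???∘∘∘⊛∙∘⊛∘
⊞???⊛⊛⊛⊛⊛∘∙∙
⊞????∙∙∙≋∙⊛∘
⊞???????????

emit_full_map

⊞∙⊛⊛⊛∙∙?
∘≋∘∘∘⊞∙⊛
∙⊞∘∘∙∘∘≋
≋∘⊚⊞⊛∙∙∙
⊛∙∙∘≋∘∘∘
∘∘∘⊛∙∘⊛∘
⊛⊛⊛⊛⊛∘∙∙
?∙∙∙≋∙⊛∘


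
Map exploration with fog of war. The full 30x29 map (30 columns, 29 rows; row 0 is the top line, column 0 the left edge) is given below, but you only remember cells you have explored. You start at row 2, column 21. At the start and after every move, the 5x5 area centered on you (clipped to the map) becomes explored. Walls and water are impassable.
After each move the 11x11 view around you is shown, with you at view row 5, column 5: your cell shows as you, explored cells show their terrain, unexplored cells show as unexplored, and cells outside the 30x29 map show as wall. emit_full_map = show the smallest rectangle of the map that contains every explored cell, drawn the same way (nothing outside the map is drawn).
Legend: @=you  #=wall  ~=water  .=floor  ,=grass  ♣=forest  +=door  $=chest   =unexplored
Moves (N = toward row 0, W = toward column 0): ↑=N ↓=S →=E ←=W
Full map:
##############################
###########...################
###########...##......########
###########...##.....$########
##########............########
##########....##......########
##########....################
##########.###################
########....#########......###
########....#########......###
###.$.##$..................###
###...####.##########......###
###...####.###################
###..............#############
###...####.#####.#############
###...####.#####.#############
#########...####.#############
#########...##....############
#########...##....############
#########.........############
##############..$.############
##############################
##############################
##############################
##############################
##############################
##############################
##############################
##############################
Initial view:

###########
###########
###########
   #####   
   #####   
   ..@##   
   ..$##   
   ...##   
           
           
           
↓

###########
###########
   #####   
   #####   
   ...##   
   ..@##   
   ...##   
   ...##   
           
           
           

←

###########
###########
    #####  
   ######  
   ....##  
   ..@$##  
   ....##  
   ....##  
           
           
           

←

###########
###########
     ##### 
   ####### 
   .....## 
   ..@.$## 
   .....## 
   .....## 
           
           
           

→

###########
###########
    #####  
  #######  
  .....##  
  ...@$##  
  .....##  
  .....##  
           
           
           

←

###########
###########
     ##### 
   ####### 
   .....## 
   ..@.$## 
   .....## 
   .....## 
           
           
           

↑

###########
###########
###########
   ####### 
   ####### 
   ..@..## 
   ....$## 
   .....## 
   .....## 
           
           

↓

###########
###########
   ####### 
   ####### 
   .....## 
   ..@.$## 
   .....## 
   .....## 
           
           
           

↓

###########
   ####### 
   ####### 
   .....## 
   ....$## 
   ..@..## 
   .....## 
   #####   
           
           
           

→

###########
  #######  
  #######  
  .....##  
  ....$##  
  ...@.##  
  .....##  
  ######   
           
           
           

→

###########
 #######   
 #######   
 .....##   
 ....$##   
 ....@##   
 .....##   
 #######   
           
           
           

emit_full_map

#######
#######
.....##
....$##
....@##
.....##
#######

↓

 #######   
 #######   
 .....##   
 ....$##   
 .....##   
 ....@##   
 #######   
   #####   
           
           
           

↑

###########
 #######   
 #######   
 .....##   
 ....$##   
 ....@##   
 .....##   
 #######   
   #####   
           
           

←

###########
  #######  
  #######  
  .....##  
  ....$##  
  ...@.##  
  .....##  
  #######  
    #####  
           
           

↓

  #######  
  #######  
  .....##  
  ....$##  
  .....##  
  ...@.##  
  #######  
   ######  
           
           
           

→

 #######   
 #######   
 .....##   
 ....$##   
 .....##   
 ....@##   
 #######   
  ######   
           
           
           

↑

###########
 #######   
 #######   
 .....##   
 ....$##   
 ....@##   
 .....##   
 #######   
  ######   
           
           

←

###########
  #######  
  #######  
  .....##  
  ....$##  
  ...@.##  
  .....##  
  #######  
   ######  
           
           

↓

  #######  
  #######  
  .....##  
  ....$##  
  .....##  
  ...@.##  
  #######  
   ######  
           
           
           

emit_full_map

#######
#######
.....##
....$##
.....##
...@.##
#######
 ######

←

   ####### 
   ####### 
   .....## 
   ....$## 
   .....## 
   ..@..## 
   ####### 
   ####### 
           
           
           

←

    #######
    #######
    .....##
   .....$##
   ......##
   ..@...##
   ########
   ########
           
           
           

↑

###########
    #######
    #######
   ......##
   .....$##
   ..@...##
   ......##
   ########
   ########
           
           

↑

###########
###########
    #######
   ########
   ......##
   ..@..$##
   ......##
   ......##
   ########
   ########
           

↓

###########
    #######
   ########
   ......##
   .....$##
   ..@...##
   ......##
   ########
   ########
           
           

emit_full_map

 #######
########
......##
.....$##
..@...##
......##
########
########

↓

    #######
   ########
   ......##
   .....$##
   ......##
   ..@...##
   ########
   ########
           
           
           

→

   ####### 
  ######## 
  ......## 
  .....$## 
  ......## 
  ...@..## 
  ######## 
  ######## 
           
           
           

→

  #######  
 ########  
 ......##  
 .....$##  
 ......##  
 ....@.##  
 ########  
 ########  
           
           
           

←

   ####### 
  ######## 
  ......## 
  .....$## 
  ......## 
  ...@..## 
  ######## 
  ######## 
           
           
           

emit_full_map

 #######
########
......##
.....$##
......##
...@..##
########
########
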